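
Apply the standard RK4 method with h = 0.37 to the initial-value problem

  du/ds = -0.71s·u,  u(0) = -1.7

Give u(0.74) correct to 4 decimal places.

RK4: k1 = f(s_n, u_n); k2 = f(s_n + h/2, u_n + (h/2)·k1); k3 = f(s_n + h/2, u_n + (h/2)·k2); k4 = f(s_n + h, u_n + h·k3); u_{n+1} = u_n + (h/6)·(k1 + 2k2 + 2k3 + k4).
s=0.000000, u=-1.700000:
  k1 = f(0.000000, -1.700000) = 0.000000
  k2 = f(0.185000, -1.700000) = 0.223295
  k3 = f(0.185000, -1.658690) = 0.217869
  k4 = f(0.370000, -1.619388) = 0.425413
  u ← -1.700000 + (0.37/6)·(k1 + 2k2 + 2k3 + k4) = -1.619356
s=0.370000, u=-1.619356:
  k1 = f(0.370000, -1.619356) = 0.425405
  k2 = f(0.555000, -1.540656) = 0.607096
  k3 = f(0.555000, -1.507043) = 0.593850
  k4 = f(0.740000, -1.399631) = 0.735366
  u ← -1.619356 + (0.37/6)·(k1 + 2k2 + 2k3 + k4) = -1.399658
u(0.74) ≈ -1.3997

-1.3997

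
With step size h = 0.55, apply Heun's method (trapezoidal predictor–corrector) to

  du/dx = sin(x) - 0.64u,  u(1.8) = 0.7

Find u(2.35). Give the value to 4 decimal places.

Heun: k1 = f(x_n, u_n); k2 = f(x_n + h, u_n + h·k1); u_{n+1} = u_n + (h/2)·(k1 + k2).
x=1.800000, u=0.700000:
  k1 = f(1.800000, 0.700000) = 0.525848
  k2 = f(2.350000, 0.989216) = 0.078375
  u ← 0.700000 + (0.55/2)·(0.525848 + 0.078375) = 0.866161
u(2.35) ≈ 0.8662

0.8662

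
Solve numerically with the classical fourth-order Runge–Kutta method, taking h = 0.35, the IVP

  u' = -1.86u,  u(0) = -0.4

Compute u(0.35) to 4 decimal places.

RK4: k1 = f(s_n, u_n); k2 = f(s_n + h/2, u_n + (h/2)·k1); k3 = f(s_n + h/2, u_n + (h/2)·k2); k4 = f(s_n + h, u_n + h·k3); u_{n+1} = u_n + (h/6)·(k1 + 2k2 + 2k3 + k4).
s=0.000000, u=-0.400000:
  k1 = f(0.000000, -0.400000) = 0.744000
  k2 = f(0.175000, -0.269800) = 0.501828
  k3 = f(0.175000, -0.312180) = 0.580655
  k4 = f(0.350000, -0.196771) = 0.365994
  u ← -0.400000 + (0.35/6)·(k1 + 2k2 + 2k3 + k4) = -0.208961
u(0.35) ≈ -0.2090

-0.2090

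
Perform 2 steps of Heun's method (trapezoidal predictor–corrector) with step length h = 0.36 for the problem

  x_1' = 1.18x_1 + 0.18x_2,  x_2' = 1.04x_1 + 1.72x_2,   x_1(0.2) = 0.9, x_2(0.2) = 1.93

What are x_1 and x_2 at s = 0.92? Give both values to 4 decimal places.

Heun on (x_1,x_2): k1 = f(s_n, state_n); k2 = f(s_n + h, state_n + h·k1); state_{n+1} = state_n + (h/2)·(k1 + k2).
0.200000: (0.900000, 1.930000)
  k1 = (1.409400, 4.255600)
  predictor → (1.407384, 3.462016)
  k2 = (2.283876, 7.418347)
  → (1.564790, 4.031310)
0.560000: (1.564790, 4.031310)
  k1 = (2.572088, 8.561235)
  predictor → (2.490741, 7.113355)
  k2 = (4.219479, 14.825342)
  → (2.787272, 8.240894)
(x_1(0.92), x_2(0.92)) ≈ (2.7873, 8.2409)

2.7873, 8.2409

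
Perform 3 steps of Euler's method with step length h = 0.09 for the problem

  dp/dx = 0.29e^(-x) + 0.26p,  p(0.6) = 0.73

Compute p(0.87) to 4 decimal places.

0.8228

Euler: p_{n+1} = p_n + h·f(x_n, p_n).
x=0.600000, p=0.730000: f=0.348955 → p ← 0.730000 + 0.09·0.348955 = 0.761406
x=0.690000, p=0.761406: f=0.343423 → p ← 0.761406 + 0.09·0.343423 = 0.792314
x=0.780000, p=0.792314: f=0.338939 → p ← 0.792314 + 0.09·0.338939 = 0.822819
p(0.87) ≈ 0.8228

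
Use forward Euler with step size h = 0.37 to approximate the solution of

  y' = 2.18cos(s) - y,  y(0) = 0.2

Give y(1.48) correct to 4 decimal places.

1.2656

Euler: y_{n+1} = y_n + h·f(s_n, y_n).
s=0.000000, y=0.200000: f=1.980000 → y ← 0.200000 + 0.37·1.980000 = 0.932600
s=0.370000, y=0.932600: f=1.099874 → y ← 0.932600 + 0.37·1.099874 = 1.339553
s=0.740000, y=1.339553: f=0.270308 → y ← 1.339553 + 0.37·0.270308 = 1.439567
s=1.110000, y=1.439567: f=-0.470205 → y ← 1.439567 + 0.37·(-0.470205) = 1.265591
y(1.48) ≈ 1.2656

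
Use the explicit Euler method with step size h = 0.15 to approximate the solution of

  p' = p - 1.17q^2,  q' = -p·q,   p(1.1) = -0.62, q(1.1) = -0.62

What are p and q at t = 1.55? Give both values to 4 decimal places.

Euler on (p,q): p_{n+1} = p_n + h·p', q_{n+1} = q_n + h·q'.
1.100000: (-0.620000, -0.620000); f=(-1.069748, -0.384400) → (-0.780462, -0.677660)
1.250000: (-0.780462, -0.677660); f=(-1.317753, -0.528888) → (-0.978125, -0.756993)
1.400000: (-0.978125, -0.756993); f=(-1.648580, -0.740434) → (-1.225412, -0.868058)
(p(1.55), q(1.55)) ≈ (-1.2254, -0.8681)

-1.2254, -0.8681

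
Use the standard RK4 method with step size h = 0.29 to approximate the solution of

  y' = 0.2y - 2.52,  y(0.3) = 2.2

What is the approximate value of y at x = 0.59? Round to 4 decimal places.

RK4: k1 = f(x_n, y_n); k2 = f(x_n + h/2, y_n + (h/2)·k1); k3 = f(x_n + h/2, y_n + (h/2)·k2); k4 = f(x_n + h, y_n + h·k3); y_{n+1} = y_n + (h/6)·(k1 + 2k2 + 2k3 + k4).
x=0.300000, y=2.200000:
  k1 = f(0.300000, 2.200000) = -2.080000
  k2 = f(0.445000, 1.898400) = -2.140320
  k3 = f(0.445000, 1.889654) = -2.142069
  k4 = f(0.590000, 1.578800) = -2.204240
  y ← 2.200000 + (0.29/6)·(k1 + 2k2 + 2k3 + k4) = 1.578964
y(0.59) ≈ 1.5790

1.5790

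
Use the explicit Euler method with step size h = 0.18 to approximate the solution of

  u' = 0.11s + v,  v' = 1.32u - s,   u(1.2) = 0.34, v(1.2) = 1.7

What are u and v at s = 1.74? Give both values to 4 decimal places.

Euler on (u,v): u_{n+1} = u_n + h·u', v_{n+1} = v_n + h·v'.
1.200000: (0.340000, 1.700000); f=(1.832000, -0.751200) → (0.669760, 1.564784)
1.380000: (0.669760, 1.564784); f=(1.716584, -0.495917) → (0.978745, 1.475519)
1.560000: (0.978745, 1.475519); f=(1.647119, -0.268056) → (1.275227, 1.427269)
(u(1.74), v(1.74)) ≈ (1.2752, 1.4273)

1.2752, 1.4273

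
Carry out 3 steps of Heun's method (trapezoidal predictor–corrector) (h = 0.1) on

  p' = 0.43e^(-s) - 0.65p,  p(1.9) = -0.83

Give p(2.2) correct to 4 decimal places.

-0.6680

Heun: k1 = f(s_n, p_n); k2 = f(s_n + h, p_n + h·k1); p_{n+1} = p_n + (h/2)·(k1 + k2).
s=1.900000, p=-0.830000:
  k1 = f(1.900000, -0.830000) = 0.603815
  k2 = f(2.000000, -0.769619) = 0.558446
  p ← -0.830000 + (0.1/2)·(0.603815 + 0.558446) = -0.771887
s=2.000000, p=-0.771887:
  k1 = f(2.000000, -0.771887) = 0.559921
  k2 = f(2.100000, -0.715895) = 0.517988
  p ← -0.771887 + (0.1/2)·(0.559921 + 0.517988) = -0.717992
s=2.100000, p=-0.717992:
  k1 = f(2.100000, -0.717992) = 0.519351
  k2 = f(2.200000, -0.666056) = 0.480582
  p ← -0.717992 + (0.1/2)·(0.519351 + 0.480582) = -0.667995
p(2.2) ≈ -0.6680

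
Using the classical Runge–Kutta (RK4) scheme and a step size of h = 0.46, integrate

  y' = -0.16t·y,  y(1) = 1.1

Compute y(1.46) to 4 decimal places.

RK4: k1 = f(t_n, y_n); k2 = f(t_n + h/2, y_n + (h/2)·k1); k3 = f(t_n + h/2, y_n + (h/2)·k2); k4 = f(t_n + h, y_n + h·k3); y_{n+1} = y_n + (h/6)·(k1 + 2k2 + 2k3 + k4).
t=1.000000, y=1.100000:
  k1 = f(1.000000, 1.100000) = -0.176000
  k2 = f(1.230000, 1.059520) = -0.208514
  k3 = f(1.230000, 1.052042) = -0.207042
  k4 = f(1.460000, 1.004761) = -0.234712
  y ← 1.100000 + (0.46/6)·(k1 + 2k2 + 2k3 + k4) = 1.004794
y(1.46) ≈ 1.0048

1.0048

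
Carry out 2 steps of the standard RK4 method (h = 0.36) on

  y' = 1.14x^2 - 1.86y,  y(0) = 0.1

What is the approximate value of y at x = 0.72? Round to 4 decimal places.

0.1314

RK4: k1 = f(x_n, y_n); k2 = f(x_n + h/2, y_n + (h/2)·k1); k3 = f(x_n + h/2, y_n + (h/2)·k2); k4 = f(x_n + h, y_n + h·k3); y_{n+1} = y_n + (h/6)·(k1 + 2k2 + 2k3 + k4).
x=0.000000, y=0.100000:
  k1 = f(0.000000, 0.100000) = -0.186000
  k2 = f(0.180000, 0.066520) = -0.086791
  k3 = f(0.180000, 0.084378) = -0.120006
  k4 = f(0.360000, 0.056798) = 0.042100
  y ← 0.100000 + (0.36/6)·(k1 + 2k2 + 2k3 + k4) = 0.066550
x=0.360000, y=0.066550:
  k1 = f(0.360000, 0.066550) = 0.023960
  k2 = f(0.540000, 0.070863) = 0.200618
  k3 = f(0.540000, 0.102662) = 0.141473
  k4 = f(0.720000, 0.117481) = 0.372462
  y ← 0.066550 + (0.36/6)·(k1 + 2k2 + 2k3 + k4) = 0.131387
y(0.72) ≈ 0.1314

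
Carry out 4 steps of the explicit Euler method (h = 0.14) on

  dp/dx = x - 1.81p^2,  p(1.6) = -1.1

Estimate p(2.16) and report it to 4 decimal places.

Euler: p_{n+1} = p_n + h·f(x_n, p_n).
x=1.600000, p=-1.100000: f=-0.590100 → p ← -1.100000 + 0.14·(-0.590100) = -1.182614
x=1.740000, p=-1.182614: f=-0.791422 → p ← -1.182614 + 0.14·(-0.791422) = -1.293413
x=1.880000, p=-1.293413: f=-1.147981 → p ← -1.293413 + 0.14·(-1.147981) = -1.454130
x=2.020000, p=-1.454130: f=-1.807236 → p ← -1.454130 + 0.14·(-1.807236) = -1.707144
p(2.16) ≈ -1.7071

-1.7071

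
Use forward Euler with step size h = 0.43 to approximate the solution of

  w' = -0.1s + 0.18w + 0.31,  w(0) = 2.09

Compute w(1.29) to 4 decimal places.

Euler: w_{n+1} = w_n + h·f(s_n, w_n).
s=0.000000, w=2.090000: f=0.686200 → w ← 2.090000 + 0.43·0.686200 = 2.385066
s=0.430000, w=2.385066: f=0.696312 → w ← 2.385066 + 0.43·0.696312 = 2.684480
s=0.860000, w=2.684480: f=0.707206 → w ← 2.684480 + 0.43·0.707206 = 2.988579
w(1.29) ≈ 2.9886

2.9886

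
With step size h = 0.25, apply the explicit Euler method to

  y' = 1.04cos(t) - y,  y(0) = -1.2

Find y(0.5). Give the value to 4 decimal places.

-0.2281

Euler: y_{n+1} = y_n + h·f(t_n, y_n).
t=0.000000, y=-1.200000: f=2.240000 → y ← -1.200000 + 0.25·2.240000 = -0.640000
t=0.250000, y=-0.640000: f=1.647669 → y ← -0.640000 + 0.25·1.647669 = -0.228083
y(0.5) ≈ -0.2281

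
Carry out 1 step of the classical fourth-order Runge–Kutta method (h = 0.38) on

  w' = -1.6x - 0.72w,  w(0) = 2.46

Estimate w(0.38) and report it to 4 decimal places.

1.7655

RK4: k1 = f(x_n, w_n); k2 = f(x_n + h/2, w_n + (h/2)·k1); k3 = f(x_n + h/2, w_n + (h/2)·k2); k4 = f(x_n + h, w_n + h·k3); w_{n+1} = w_n + (h/6)·(k1 + 2k2 + 2k3 + k4).
x=0.000000, w=2.460000:
  k1 = f(0.000000, 2.460000) = -1.771200
  k2 = f(0.190000, 2.123472) = -1.832900
  k3 = f(0.190000, 2.111749) = -1.824459
  k4 = f(0.380000, 1.766705) = -1.880028
  w ← 2.460000 + (0.38/6)·(k1 + 2k2 + 2k3 + k4) = 1.765490
w(0.38) ≈ 1.7655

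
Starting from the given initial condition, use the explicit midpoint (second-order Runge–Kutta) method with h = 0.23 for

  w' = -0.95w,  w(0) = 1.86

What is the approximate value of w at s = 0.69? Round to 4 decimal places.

0.9716

Midpoint: k1 = f(s_n, w_n); k2 = f(s_n + h/2, w_n + (h/2)·k1); w_{n+1} = w_n + h·k2.
s=0.000000, w=1.860000:
  k1 = f(0.000000, 1.860000) = -1.767000
  k2 = f(0.115000, 1.656795) = -1.573955
  w ← 1.860000 + 0.23·(-1.573955) = 1.497990
s=0.230000, w=1.497990:
  k1 = f(0.230000, 1.497990) = -1.423091
  k2 = f(0.345000, 1.334335) = -1.267618
  w ← 1.497990 + 0.23·(-1.267618) = 1.206438
s=0.460000, w=1.206438:
  k1 = f(0.460000, 1.206438) = -1.146116
  k2 = f(0.575000, 1.074635) = -1.020903
  w ← 1.206438 + 0.23·(-1.020903) = 0.971630
w(0.69) ≈ 0.9716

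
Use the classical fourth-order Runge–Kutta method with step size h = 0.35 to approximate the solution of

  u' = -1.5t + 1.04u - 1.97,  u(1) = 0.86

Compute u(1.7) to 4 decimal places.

RK4: k1 = f(t_n, u_n); k2 = f(t_n + h/2, u_n + (h/2)·k1); k3 = f(t_n + h/2, u_n + (h/2)·k2); k4 = f(t_n + h, u_n + h·k3); u_{n+1} = u_n + (h/6)·(k1 + 2k2 + 2k3 + k4).
t=1.000000, u=0.860000:
  k1 = f(1.000000, 0.860000) = -2.575600
  k2 = f(1.175000, 0.409270) = -3.306859
  k3 = f(1.175000, 0.281300) = -3.439948
  k4 = f(1.350000, -0.343982) = -4.352741
  u ← 0.860000 + (0.35/6)·(k1 + 2k2 + 2k3 + k4) = -0.331281
t=1.350000, u=-0.331281:
  k1 = f(1.350000, -0.331281) = -4.339532
  k2 = f(1.525000, -1.090699) = -5.391827
  k3 = f(1.525000, -1.274850) = -5.583345
  k4 = f(1.700000, -2.285451) = -6.896869
  u ← -0.331281 + (0.35/6)·(k1 + 2k2 + 2k3 + k4) = -2.267174
u(1.7) ≈ -2.2672

-2.2672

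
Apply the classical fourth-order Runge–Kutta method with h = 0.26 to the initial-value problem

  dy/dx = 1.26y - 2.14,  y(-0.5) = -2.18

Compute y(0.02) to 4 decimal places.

-5.7692

RK4: k1 = f(x_n, y_n); k2 = f(x_n + h/2, y_n + (h/2)·k1); k3 = f(x_n + h/2, y_n + (h/2)·k2); k4 = f(x_n + h, y_n + h·k3); y_{n+1} = y_n + (h/6)·(k1 + 2k2 + 2k3 + k4).
x=-0.500000, y=-2.180000:
  k1 = f(-0.500000, -2.180000) = -4.886800
  k2 = f(-0.370000, -2.815284) = -5.687258
  k3 = f(-0.370000, -2.919344) = -5.818373
  k4 = f(-0.240000, -3.692777) = -6.792899
  y ← -2.180000 + (0.26/6)·(k1 + 2k2 + 2k3 + k4) = -3.683275
x=-0.240000, y=-3.683275:
  k1 = f(-0.240000, -3.683275) = -6.780926
  k2 = f(-0.110000, -4.564795) = -7.891642
  k3 = f(-0.110000, -4.709188) = -8.073577
  k4 = f(0.020000, -5.782405) = -9.425830
  y ← -3.683275 + (0.26/6)·(k1 + 2k2 + 2k3 + k4) = -5.769220
y(0.02) ≈ -5.7692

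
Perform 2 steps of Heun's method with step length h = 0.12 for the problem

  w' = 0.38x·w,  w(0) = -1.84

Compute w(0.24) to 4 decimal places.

-1.8602

Heun: k1 = f(x_n, w_n); k2 = f(x_n + h, w_n + h·k1); w_{n+1} = w_n + (h/2)·(k1 + k2).
x=0.000000, w=-1.840000:
  k1 = f(0.000000, -1.840000) = 0.000000
  k2 = f(0.120000, -1.840000) = -0.083904
  w ← -1.840000 + (0.12/2)·(0.000000 + (-0.083904)) = -1.845034
x=0.120000, w=-1.845034:
  k1 = f(0.120000, -1.845034) = -0.084134
  k2 = f(0.240000, -1.855130) = -0.169188
  w ← -1.845034 + (0.12/2)·(-0.084134 + (-0.169188)) = -1.860234
w(0.24) ≈ -1.8602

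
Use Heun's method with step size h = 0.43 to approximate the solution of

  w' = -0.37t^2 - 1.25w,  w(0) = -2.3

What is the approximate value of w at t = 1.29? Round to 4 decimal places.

Heun: k1 = f(t_n, w_n); k2 = f(t_n + h, w_n + h·k1); w_{n+1} = w_n + (h/2)·(k1 + k2).
t=0.000000, w=-2.300000:
  k1 = f(0.000000, -2.300000) = 2.875000
  k2 = f(0.430000, -1.063750) = 1.261274
  w ← -2.300000 + (0.43/2)·(2.875000 + 1.261274) = -1.410701
t=0.430000, w=-1.410701:
  k1 = f(0.430000, -1.410701) = 1.694963
  k2 = f(0.860000, -0.681867) = 0.578681
  w ← -1.410701 + (0.43/2)·(1.694963 + 0.578681) = -0.921867
t=0.860000, w=-0.921867:
  k1 = f(0.860000, -0.921867) = 0.878682
  k2 = f(1.290000, -0.544034) = 0.064326
  w ← -0.921867 + (0.43/2)·(0.878682 + 0.064326) = -0.719121
w(1.29) ≈ -0.7191

-0.7191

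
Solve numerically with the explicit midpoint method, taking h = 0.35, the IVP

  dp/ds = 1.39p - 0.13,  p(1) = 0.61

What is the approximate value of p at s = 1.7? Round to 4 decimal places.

1.4237

Midpoint: k1 = f(s_n, p_n); k2 = f(s_n + h/2, p_n + (h/2)·k1); p_{n+1} = p_n + h·k2.
s=1.000000, p=0.610000:
  k1 = f(1.000000, 0.610000) = 0.717900
  k2 = f(1.175000, 0.735632) = 0.892529
  p ← 0.610000 + 0.35·0.892529 = 0.922385
s=1.350000, p=0.922385:
  k1 = f(1.350000, 0.922385) = 1.152115
  k2 = f(1.525000, 1.124005) = 1.432368
  p ← 0.922385 + 0.35·1.432368 = 1.423714
p(1.7) ≈ 1.4237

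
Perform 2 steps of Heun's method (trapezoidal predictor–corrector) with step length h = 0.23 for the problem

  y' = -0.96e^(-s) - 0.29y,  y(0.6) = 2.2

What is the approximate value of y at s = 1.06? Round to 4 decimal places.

1.7443

Heun: k1 = f(s_n, y_n); k2 = f(s_n + h, y_n + h·k1); y_{n+1} = y_n + (h/2)·(k1 + k2).
s=0.600000, y=2.200000:
  k1 = f(0.600000, 2.200000) = -1.164859
  k2 = f(0.830000, 1.932082) = -0.978911
  y ← 2.200000 + (0.23/2)·(-1.164859 + (-0.978911)) = 1.953466
s=0.830000, y=1.953466:
  k1 = f(0.830000, 1.953466) = -0.985113
  k2 = f(1.060000, 1.726891) = -0.833396
  y ← 1.953466 + (0.23/2)·(-0.985113 + (-0.833396)) = 1.744338
y(1.06) ≈ 1.7443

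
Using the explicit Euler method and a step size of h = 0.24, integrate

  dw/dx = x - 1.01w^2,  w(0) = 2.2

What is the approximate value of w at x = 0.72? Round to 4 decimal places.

0.7775

Euler: w_{n+1} = w_n + h·f(x_n, w_n).
x=0.000000, w=2.200000: f=-4.888400 → w ← 2.200000 + 0.24·(-4.888400) = 1.026784
x=0.240000, w=1.026784: f=-0.824828 → w ← 1.026784 + 0.24·(-0.824828) = 0.828825
x=0.480000, w=0.828825: f=-0.213821 → w ← 0.828825 + 0.24·(-0.213821) = 0.777508
w(0.72) ≈ 0.7775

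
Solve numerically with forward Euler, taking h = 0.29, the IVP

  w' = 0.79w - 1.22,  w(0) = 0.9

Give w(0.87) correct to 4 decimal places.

0.3480

Euler: w_{n+1} = w_n + h·f(s_n, w_n).
s=0.000000, w=0.900000: f=-0.509000 → w ← 0.900000 + 0.29·(-0.509000) = 0.752390
s=0.290000, w=0.752390: f=-0.625612 → w ← 0.752390 + 0.29·(-0.625612) = 0.570963
s=0.580000, w=0.570963: f=-0.768940 → w ← 0.570963 + 0.29·(-0.768940) = 0.347970
w(0.87) ≈ 0.3480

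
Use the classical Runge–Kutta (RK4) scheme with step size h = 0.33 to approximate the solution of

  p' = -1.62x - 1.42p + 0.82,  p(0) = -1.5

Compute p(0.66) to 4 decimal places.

-0.5012

RK4: k1 = f(x_n, p_n); k2 = f(x_n + h/2, p_n + (h/2)·k1); k3 = f(x_n + h/2, p_n + (h/2)·k2); k4 = f(x_n + h, p_n + h·k3); p_{n+1} = p_n + (h/6)·(k1 + 2k2 + 2k3 + k4).
x=0.000000, p=-1.500000:
  k1 = f(0.000000, -1.500000) = 2.950000
  k2 = f(0.165000, -1.013250) = 1.991515
  k3 = f(0.165000, -1.171400) = 2.216088
  k4 = f(0.330000, -0.768691) = 1.376941
  p ← -1.500000 + (0.33/6)·(k1 + 2k2 + 2k3 + k4) = -0.799182
x=0.330000, p=-0.799182:
  k1 = f(0.330000, -0.799182) = 1.420238
  k2 = f(0.495000, -0.564843) = 0.820176
  k3 = f(0.495000, -0.663853) = 0.960771
  k4 = f(0.660000, -0.482127) = 0.435421
  p ← -0.799182 + (0.33/6)·(k1 + 2k2 + 2k3 + k4) = -0.501216
p(0.66) ≈ -0.5012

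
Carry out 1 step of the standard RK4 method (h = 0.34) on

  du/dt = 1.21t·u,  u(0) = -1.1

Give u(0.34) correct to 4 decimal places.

RK4: k1 = f(t_n, u_n); k2 = f(t_n + h/2, u_n + (h/2)·k1); k3 = f(t_n + h/2, u_n + (h/2)·k2); k4 = f(t_n + h, u_n + h·k3); u_{n+1} = u_n + (h/6)·(k1 + 2k2 + 2k3 + k4).
t=0.000000, u=-1.100000:
  k1 = f(0.000000, -1.100000) = 0.000000
  k2 = f(0.170000, -1.100000) = -0.226270
  k3 = f(0.170000, -1.138466) = -0.234182
  k4 = f(0.340000, -1.179622) = -0.485297
  u ← -1.100000 + (0.34/6)·(k1 + 2k2 + 2k3 + k4) = -1.179685
u(0.34) ≈ -1.1797

-1.1797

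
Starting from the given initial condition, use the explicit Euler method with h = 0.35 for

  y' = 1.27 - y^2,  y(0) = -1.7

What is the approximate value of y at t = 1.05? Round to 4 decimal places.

-7.7665

Euler: y_{n+1} = y_n + h·f(t_n, y_n).
t=0.000000, y=-1.700000: f=-1.620000 → y ← -1.700000 + 0.35·(-1.620000) = -2.267000
t=0.350000, y=-2.267000: f=-3.869289 → y ← -2.267000 + 0.35·(-3.869289) = -3.621251
t=0.700000, y=-3.621251: f=-11.843460 → y ← -3.621251 + 0.35·(-11.843460) = -7.766462
y(1.05) ≈ -7.7665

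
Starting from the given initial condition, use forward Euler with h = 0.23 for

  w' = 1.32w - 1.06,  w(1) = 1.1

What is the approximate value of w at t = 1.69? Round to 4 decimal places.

1.4609

Euler: w_{n+1} = w_n + h·f(t_n, w_n).
t=1.000000, w=1.100000: f=0.392000 → w ← 1.100000 + 0.23·0.392000 = 1.190160
t=1.230000, w=1.190160: f=0.511011 → w ← 1.190160 + 0.23·0.511011 = 1.307693
t=1.460000, w=1.307693: f=0.666154 → w ← 1.307693 + 0.23·0.666154 = 1.460908
w(1.69) ≈ 1.4609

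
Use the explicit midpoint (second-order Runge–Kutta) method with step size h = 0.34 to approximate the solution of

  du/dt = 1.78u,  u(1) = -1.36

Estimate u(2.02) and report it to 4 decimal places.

-7.7783

Midpoint: k1 = f(t_n, u_n); k2 = f(t_n + h/2, u_n + (h/2)·k1); u_{n+1} = u_n + h·k2.
t=1.000000, u=-1.360000:
  k1 = f(1.000000, -1.360000) = -2.420800
  k2 = f(1.170000, -1.771536) = -3.153334
  u ← -1.360000 + 0.34·(-3.153334) = -2.432134
t=1.340000, u=-2.432134:
  k1 = f(1.340000, -2.432134) = -4.329198
  k2 = f(1.510000, -3.168097) = -5.639213
  u ← -2.432134 + 0.34·(-5.639213) = -4.349466
t=1.680000, u=-4.349466:
  k1 = f(1.680000, -4.349466) = -7.742050
  k2 = f(1.850000, -5.665614) = -10.084794
  u ← -4.349466 + 0.34·(-10.084794) = -7.778296
u(2.02) ≈ -7.7783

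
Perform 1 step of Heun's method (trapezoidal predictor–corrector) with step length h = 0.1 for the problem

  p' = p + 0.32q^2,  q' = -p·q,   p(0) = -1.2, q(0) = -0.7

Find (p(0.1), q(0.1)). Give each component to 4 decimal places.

Heun on (p,q): k1 = f(t_n, state_n); k2 = f(t_n + h, state_n + h·k1); state_{n+1} = state_n + (h/2)·(k1 + k2).
0.000000: (-1.200000, -0.700000)
  k1 = (-1.043200, -0.840000)
  predictor → (-1.304320, -0.784000)
  k2 = (-1.107630, -1.022587)
  → (-1.307542, -0.793129)
(p(0.1), q(0.1)) ≈ (-1.3075, -0.7931)

-1.3075, -0.7931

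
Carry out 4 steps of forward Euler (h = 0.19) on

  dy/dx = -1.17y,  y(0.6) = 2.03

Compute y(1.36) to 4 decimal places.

Euler: y_{n+1} = y_n + h·f(x_n, y_n).
x=0.600000, y=2.030000: f=-2.375100 → y ← 2.030000 + 0.19·(-2.375100) = 1.578731
x=0.790000, y=1.578731: f=-1.847115 → y ← 1.578731 + 0.19·(-1.847115) = 1.227779
x=0.980000, y=1.227779: f=-1.436502 → y ← 1.227779 + 0.19·(-1.436502) = 0.954844
x=1.170000, y=0.954844: f=-1.117167 → y ← 0.954844 + 0.19·(-1.117167) = 0.742582
y(1.36) ≈ 0.7426

0.7426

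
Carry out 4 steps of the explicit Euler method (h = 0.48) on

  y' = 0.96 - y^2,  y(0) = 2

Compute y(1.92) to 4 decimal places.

0.9789

Euler: y_{n+1} = y_n + h·f(t_n, y_n).
t=0.000000, y=2.000000: f=-3.040000 → y ← 2.000000 + 0.48·(-3.040000) = 0.540800
t=0.480000, y=0.540800: f=0.667535 → y ← 0.540800 + 0.48·0.667535 = 0.861217
t=0.960000, y=0.861217: f=0.218305 → y ← 0.861217 + 0.48·0.218305 = 0.966004
t=1.440000, y=0.966004: f=0.026837 → y ← 0.966004 + 0.48·0.026837 = 0.978885
y(1.92) ≈ 0.9789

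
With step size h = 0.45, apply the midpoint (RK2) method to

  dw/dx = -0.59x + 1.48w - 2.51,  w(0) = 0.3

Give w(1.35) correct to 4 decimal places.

Midpoint: k1 = f(x_n, w_n); k2 = f(x_n + h/2, w_n + (h/2)·k1); w_{n+1} = w_n + h·k2.
x=0.000000, w=0.300000:
  k1 = f(0.000000, 0.300000) = -2.066000
  k2 = f(0.225000, -0.164850) = -2.886728
  w ← 0.300000 + 0.45·(-2.886728) = -0.999028
x=0.450000, w=-0.999028:
  k1 = f(0.450000, -0.999028) = -4.254061
  k2 = f(0.675000, -1.956191) = -5.803413
  w ← -0.999028 + 0.45·(-5.803413) = -3.610563
x=0.900000, w=-3.610563:
  k1 = f(0.900000, -3.610563) = -8.384634
  k2 = f(1.125000, -5.497106) = -11.309467
  w ← -3.610563 + 0.45·(-11.309467) = -8.699824
w(1.35) ≈ -8.6998

-8.6998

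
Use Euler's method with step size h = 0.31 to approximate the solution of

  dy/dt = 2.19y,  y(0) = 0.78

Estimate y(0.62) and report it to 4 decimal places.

Euler: y_{n+1} = y_n + h·f(t_n, y_n).
t=0.000000, y=0.780000: f=1.708200 → y ← 0.780000 + 0.31·1.708200 = 1.309542
t=0.310000, y=1.309542: f=2.867897 → y ← 1.309542 + 0.31·2.867897 = 2.198590
y(0.62) ≈ 2.1986

2.1986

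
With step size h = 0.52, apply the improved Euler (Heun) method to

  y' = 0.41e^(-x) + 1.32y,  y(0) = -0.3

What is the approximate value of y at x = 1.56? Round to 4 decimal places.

-0.8680

Heun: k1 = f(x_n, y_n); k2 = f(x_n + h, y_n + h·k1); y_{n+1} = y_n + (h/2)·(k1 + k2).
x=0.000000, y=-0.300000:
  k1 = f(0.000000, -0.300000) = 0.014000
  k2 = f(0.520000, -0.292720) = -0.142637
  y ← -0.300000 + (0.52/2)·(0.014000 + (-0.142637)) = -0.333446
x=0.520000, y=-0.333446:
  k1 = f(0.520000, -0.333446) = -0.196395
  k2 = f(1.040000, -0.435571) = -0.430037
  y ← -0.333446 + (0.52/2)·(-0.196395 + (-0.430037)) = -0.496318
x=1.040000, y=-0.496318:
  k1 = f(1.040000, -0.496318) = -0.510223
  k2 = f(1.560000, -0.761634) = -0.919201
  y ← -0.496318 + (0.52/2)·(-0.510223 + (-0.919201)) = -0.867968
y(1.56) ≈ -0.8680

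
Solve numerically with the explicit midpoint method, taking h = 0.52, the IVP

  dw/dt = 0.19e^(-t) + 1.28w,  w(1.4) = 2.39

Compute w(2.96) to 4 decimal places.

Midpoint: k1 = f(t_n, w_n); k2 = f(t_n + h/2, w_n + (h/2)·k1); w_{n+1} = w_n + h·k2.
t=1.400000, w=2.390000:
  k1 = f(1.400000, 2.390000) = 3.106053
  k2 = f(1.660000, 3.197574) = 4.129021
  w ← 2.390000 + 0.52·4.129021 = 4.537091
t=1.920000, w=4.537091:
  k1 = f(1.920000, 4.537091) = 5.835332
  k2 = f(2.180000, 6.054277) = 7.770953
  w ← 4.537091 + 0.52·7.770953 = 8.577986
t=2.440000, w=8.577986:
  k1 = f(2.440000, 8.577986) = 10.996383
  k2 = f(2.700000, 11.437046) = 14.652188
  w ← 8.577986 + 0.52·14.652188 = 16.197124
w(2.96) ≈ 16.1971

16.1971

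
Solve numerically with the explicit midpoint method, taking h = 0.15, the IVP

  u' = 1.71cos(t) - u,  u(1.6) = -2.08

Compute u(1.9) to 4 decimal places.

-1.6264

Midpoint: k1 = f(t_n, u_n); k2 = f(t_n + h/2, u_n + (h/2)·k1); u_{n+1} = u_n + h·k2.
t=1.600000, u=-2.080000:
  k1 = f(1.600000, -2.080000) = 2.030069
  k2 = f(1.675000, -1.927745) = 1.749879
  u ← -2.080000 + 0.15·1.749879 = -1.817518
t=1.750000, u=-1.817518:
  k1 = f(1.750000, -1.817518) = 1.512717
  k2 = f(1.825000, -1.704064) = 1.274043
  u ← -1.817518 + 0.15·1.274043 = -1.626412
u(1.9) ≈ -1.6264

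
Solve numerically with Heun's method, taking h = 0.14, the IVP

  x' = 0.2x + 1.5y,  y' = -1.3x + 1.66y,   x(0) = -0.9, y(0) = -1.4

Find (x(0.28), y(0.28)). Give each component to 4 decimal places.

-1.6203, -1.6689

Heun on (x,y): k1 = f(t_n, state_n); k2 = f(t_n + h, state_n + h·k1); state_{n+1} = state_n + (h/2)·(k1 + k2).
0.000000: (-0.900000, -1.400000)
  k1 = (-2.280000, -1.154000)
  predictor → (-1.219200, -1.561560)
  k2 = (-2.586180, -1.007230)
  → (-1.240633, -1.551286)
0.140000: (-1.240633, -1.551286)
  k1 = (-2.575056, -0.962312)
  predictor → (-1.601140, -1.686010)
  k2 = (-2.849243, -0.717294)
  → (-1.620333, -1.668859)
(x(0.28), y(0.28)) ≈ (-1.6203, -1.6689)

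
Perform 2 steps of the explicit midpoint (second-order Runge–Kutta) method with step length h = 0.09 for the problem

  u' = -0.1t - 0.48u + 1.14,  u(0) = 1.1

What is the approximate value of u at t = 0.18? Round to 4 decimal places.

Midpoint: k1 = f(t_n, u_n); k2 = f(t_n + h/2, u_n + (h/2)·k1); u_{n+1} = u_n + h·k2.
t=0.000000, u=1.100000:
  k1 = f(0.000000, 1.100000) = 0.612000
  k2 = f(0.045000, 1.127540) = 0.594281
  u ← 1.100000 + 0.09·0.594281 = 1.153485
t=0.090000, u=1.153485:
  k1 = f(0.090000, 1.153485) = 0.577327
  k2 = f(0.135000, 1.179465) = 0.560357
  u ← 1.153485 + 0.09·0.560357 = 1.203917
u(0.18) ≈ 1.2039

1.2039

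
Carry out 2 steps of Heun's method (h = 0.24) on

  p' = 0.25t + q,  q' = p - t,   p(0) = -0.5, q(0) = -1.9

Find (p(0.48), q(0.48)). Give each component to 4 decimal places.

-1.4811, -2.4799

Heun on (p,q): k1 = f(t_n, state_n); k2 = f(t_n + h, state_n + h·k1); state_{n+1} = state_n + (h/2)·(k1 + k2).
0.000000: (-0.500000, -1.900000)
  k1 = (-1.900000, -0.500000)
  predictor → (-0.956000, -2.020000)
  k2 = (-1.960000, -1.196000)
  → (-0.963200, -2.103520)
0.240000: (-0.963200, -2.103520)
  k1 = (-2.043520, -1.203200)
  predictor → (-1.453645, -2.392288)
  k2 = (-2.272288, -1.933645)
  → (-1.481097, -2.479941)
(p(0.48), q(0.48)) ≈ (-1.4811, -2.4799)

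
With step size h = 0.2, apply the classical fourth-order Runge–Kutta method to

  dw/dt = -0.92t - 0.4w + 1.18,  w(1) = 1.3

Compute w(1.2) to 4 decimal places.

1.2321

RK4: k1 = f(t_n, w_n); k2 = f(t_n + h/2, w_n + (h/2)·k1); k3 = f(t_n + h/2, w_n + (h/2)·k2); k4 = f(t_n + h, w_n + h·k3); w_{n+1} = w_n + (h/6)·(k1 + 2k2 + 2k3 + k4).
t=1.000000, w=1.300000:
  k1 = f(1.000000, 1.300000) = -0.260000
  k2 = f(1.100000, 1.274000) = -0.341600
  k3 = f(1.100000, 1.265840) = -0.338336
  k4 = f(1.200000, 1.232333) = -0.416933
  w ← 1.300000 + (0.2/6)·(k1 + 2k2 + 2k3 + k4) = 1.232106
w(1.2) ≈ 1.2321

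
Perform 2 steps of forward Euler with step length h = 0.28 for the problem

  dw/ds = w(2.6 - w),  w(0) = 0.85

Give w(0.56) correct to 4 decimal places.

Euler: w_{n+1} = w_n + h·f(s_n, w_n).
s=0.000000, w=0.850000: f=1.487500 → w ← 0.850000 + 0.28·1.487500 = 1.266500
s=0.280000, w=1.266500: f=1.688878 → w ← 1.266500 + 0.28·1.688878 = 1.739386
w(0.56) ≈ 1.7394

1.7394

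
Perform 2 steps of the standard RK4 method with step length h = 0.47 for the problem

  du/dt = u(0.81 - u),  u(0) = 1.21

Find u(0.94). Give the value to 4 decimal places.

0.9580

RK4: k1 = f(t_n, u_n); k2 = f(t_n + h/2, u_n + (h/2)·k1); k3 = f(t_n + h/2, u_n + (h/2)·k2); k4 = f(t_n + h, u_n + h·k3); u_{n+1} = u_n + (h/6)·(k1 + 2k2 + 2k3 + k4).
t=0.000000, u=1.210000:
  k1 = f(0.000000, 1.210000) = -0.484000
  k2 = f(0.235000, 1.096260) = -0.313815
  k3 = f(0.235000, 1.136253) = -0.370707
  k4 = f(0.470000, 1.035768) = -0.233843
  u ← 1.210000 + (0.47/6)·(k1 + 2k2 + 2k3 + k4) = 1.046527
t=0.470000, u=1.046527:
  k1 = f(0.470000, 1.046527) = -0.247532
  k2 = f(0.705000, 0.988357) = -0.176281
  k3 = f(0.705000, 1.005101) = -0.196097
  k4 = f(0.940000, 0.954362) = -0.137773
  u ← 1.046527 + (0.47/6)·(k1 + 2k2 + 2k3 + k4) = 0.958006
u(0.94) ≈ 0.9580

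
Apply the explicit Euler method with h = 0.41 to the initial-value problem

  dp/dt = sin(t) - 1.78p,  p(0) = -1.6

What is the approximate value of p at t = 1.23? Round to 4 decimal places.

0.3124

Euler: p_{n+1} = p_n + h·f(t_n, p_n).
t=0.000000, p=-1.600000: f=2.848000 → p ← -1.600000 + 0.41·2.848000 = -0.432320
t=0.410000, p=-0.432320: f=1.168139 → p ← -0.432320 + 0.41·1.168139 = 0.046617
t=0.820000, p=0.046617: f=0.648168 → p ← 0.046617 + 0.41·0.648168 = 0.312366
p(1.23) ≈ 0.3124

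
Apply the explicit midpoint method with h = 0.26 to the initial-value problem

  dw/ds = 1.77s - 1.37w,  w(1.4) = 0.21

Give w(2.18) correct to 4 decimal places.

Midpoint: k1 = f(s_n, w_n); k2 = f(s_n + h/2, w_n + (h/2)·k1); w_{n+1} = w_n + h·k2.
s=1.400000, w=0.210000:
  k1 = f(1.400000, 0.210000) = 2.190300
  k2 = f(1.530000, 0.494739) = 2.030308
  w ← 0.210000 + 0.26·2.030308 = 0.737880
s=1.660000, w=0.737880:
  k1 = f(1.660000, 0.737880) = 1.927304
  k2 = f(1.790000, 0.988430) = 1.814152
  w ← 0.737880 + 0.26·1.814152 = 1.209559
s=1.920000, w=1.209559:
  k1 = f(1.920000, 1.209559) = 1.741304
  k2 = f(2.050000, 1.435929) = 1.661277
  w ← 1.209559 + 0.26·1.661277 = 1.641492
w(2.18) ≈ 1.6415

1.6415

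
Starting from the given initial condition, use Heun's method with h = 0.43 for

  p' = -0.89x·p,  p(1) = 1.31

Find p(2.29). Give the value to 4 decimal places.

0.2453

Heun: k1 = f(x_n, p_n); k2 = f(x_n + h, p_n + h·k1); p_{n+1} = p_n + (h/2)·(k1 + k2).
x=1.000000, p=1.310000:
  k1 = f(1.000000, 1.310000) = -1.165900
  k2 = f(1.430000, 0.808663) = -1.029185
  p ← 1.310000 + (0.43/2)·(-1.165900 + (-1.029185)) = 0.838057
x=1.430000, p=0.838057:
  k1 = f(1.430000, 0.838057) = -1.066595
  k2 = f(1.860000, 0.379421) = -0.628093
  p ← 0.838057 + (0.43/2)·(-1.066595 + (-0.628093)) = 0.473699
x=1.860000, p=0.473699:
  k1 = f(1.860000, 0.473699) = -0.784161
  k2 = f(2.290000, 0.136510) = -0.278220
  p ← 0.473699 + (0.43/2)·(-0.784161 + (-0.278220)) = 0.245287
p(2.29) ≈ 0.2453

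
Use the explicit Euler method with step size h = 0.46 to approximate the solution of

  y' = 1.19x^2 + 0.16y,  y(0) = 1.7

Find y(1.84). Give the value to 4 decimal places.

Euler: y_{n+1} = y_n + h·f(x_n, y_n).
x=0.000000, y=1.700000: f=0.272000 → y ← 1.700000 + 0.46·0.272000 = 1.825120
x=0.460000, y=1.825120: f=0.543823 → y ← 1.825120 + 0.46·0.543823 = 2.075279
x=0.920000, y=2.075279: f=1.339261 → y ← 2.075279 + 0.46·1.339261 = 2.691339
x=1.380000, y=2.691339: f=2.696850 → y ← 2.691339 + 0.46·2.696850 = 3.931890
y(1.84) ≈ 3.9319

3.9319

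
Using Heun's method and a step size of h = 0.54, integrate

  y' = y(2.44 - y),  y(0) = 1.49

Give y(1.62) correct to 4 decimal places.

2.3159

Heun: k1 = f(x_n, y_n); k2 = f(x_n + h, y_n + h·k1); y_{n+1} = y_n + (h/2)·(k1 + k2).
x=0.000000, y=1.490000:
  k1 = f(0.000000, 1.490000) = 1.415500
  k2 = f(0.540000, 2.254370) = 0.418479
  y ← 1.490000 + (0.54/2)·(1.415500 + 0.418479) = 1.985174
x=0.540000, y=1.985174:
  k1 = f(0.540000, 1.985174) = 0.902908
  k2 = f(1.080000, 2.472745) = -0.080969
  y ← 1.985174 + (0.54/2)·(0.902908 + (-0.080969)) = 2.207098
x=1.080000, y=2.207098:
  k1 = f(1.080000, 2.207098) = 0.514038
  k2 = f(1.620000, 2.484678) = -0.111011
  y ← 2.207098 + (0.54/2)·(0.514038 + (-0.111011)) = 2.315915
y(1.62) ≈ 2.3159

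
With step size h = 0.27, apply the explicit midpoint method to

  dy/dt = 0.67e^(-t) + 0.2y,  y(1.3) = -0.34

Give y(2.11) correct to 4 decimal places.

Midpoint: k1 = f(t_n, y_n); k2 = f(t_n + h/2, y_n + (h/2)·k1); y_{n+1} = y_n + h·k2.
t=1.300000, y=-0.340000:
  k1 = f(1.300000, -0.340000) = 0.114596
  k2 = f(1.435000, -0.324529) = 0.094631
  y ← -0.340000 + 0.27·0.094631 = -0.314450
t=1.570000, y=-0.314450:
  k1 = f(1.570000, -0.314450) = 0.076500
  k2 = f(1.705000, -0.304122) = 0.060963
  y ← -0.314450 + 0.27·0.060963 = -0.297989
t=1.840000, y=-0.297989:
  k1 = f(1.840000, -0.297989) = 0.046810
  k2 = f(1.975000, -0.291670) = 0.034636
  y ← -0.297989 + 0.27·0.034636 = -0.288638
y(2.11) ≈ -0.2886

-0.2886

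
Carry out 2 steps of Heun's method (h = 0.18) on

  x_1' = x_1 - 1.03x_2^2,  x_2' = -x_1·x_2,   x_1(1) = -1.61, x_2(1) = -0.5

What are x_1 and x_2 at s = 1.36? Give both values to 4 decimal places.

Heun on (x_1,x_2): k1 = f(s_n, state_n); k2 = f(s_n + h, state_n + h·k1); state_{n+1} = state_n + (h/2)·(k1 + k2).
1.000000: (-1.610000, -0.500000)
  k1 = (-1.867500, -0.805000)
  predictor → (-1.946150, -0.644900)
  k2 = (-2.374523, -1.255072)
  → (-1.991782, -0.685406)
1.180000: (-1.991782, -0.685406)
  k1 = (-2.475658, -1.365180)
  predictor → (-2.437400, -0.931139)
  k2 = (-3.330431, -2.269558)
  → (-2.514330, -1.012533)
(x_1(1.36), x_2(1.36)) ≈ (-2.5143, -1.0125)

-2.5143, -1.0125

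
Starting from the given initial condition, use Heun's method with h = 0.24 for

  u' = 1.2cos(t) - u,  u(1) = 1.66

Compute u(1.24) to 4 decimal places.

Heun: k1 = f(t_n, u_n); k2 = f(t_n + h, u_n + h·k1); u_{n+1} = u_n + (h/2)·(k1 + k2).
t=1.000000, u=1.660000:
  k1 = f(1.000000, 1.660000) = -1.011637
  k2 = f(1.240000, 1.417207) = -1.027452
  u ← 1.660000 + (0.24/2)·(-1.011637 + (-1.027452)) = 1.415309
u(1.24) ≈ 1.4153

1.4153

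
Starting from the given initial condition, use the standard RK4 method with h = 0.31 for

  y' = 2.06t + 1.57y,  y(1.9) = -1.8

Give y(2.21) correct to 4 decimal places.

-1.2487

RK4: k1 = f(t_n, y_n); k2 = f(t_n + h/2, y_n + (h/2)·k1); k3 = f(t_n + h/2, y_n + (h/2)·k2); k4 = f(t_n + h, y_n + h·k3); y_{n+1} = y_n + (h/6)·(k1 + 2k2 + 2k3 + k4).
t=1.900000, y=-1.800000:
  k1 = f(1.900000, -1.800000) = 1.088000
  k2 = f(2.055000, -1.631360) = 1.672065
  k3 = f(2.055000, -1.540830) = 1.814197
  k4 = f(2.210000, -1.237599) = 2.609570
  y ← -1.800000 + (0.31/6)·(k1 + 2k2 + 2k3 + k4) = -1.248712
y(2.21) ≈ -1.2487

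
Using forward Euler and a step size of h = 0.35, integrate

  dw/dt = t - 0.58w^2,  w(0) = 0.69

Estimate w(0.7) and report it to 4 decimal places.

Euler: w_{n+1} = w_n + h·f(t_n, w_n).
t=0.000000, w=0.690000: f=-0.276138 → w ← 0.690000 + 0.35·(-0.276138) = 0.593352
t=0.350000, w=0.593352: f=0.145802 → w ← 0.593352 + 0.35·0.145802 = 0.644382
w(0.7) ≈ 0.6444

0.6444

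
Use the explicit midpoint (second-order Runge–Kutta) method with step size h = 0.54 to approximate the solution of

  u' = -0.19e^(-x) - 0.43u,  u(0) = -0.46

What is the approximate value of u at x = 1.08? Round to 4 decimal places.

Midpoint: k1 = f(x_n, u_n); k2 = f(x_n + h/2, u_n + (h/2)·k1); u_{n+1} = u_n + h·k2.
x=0.000000, u=-0.460000:
  k1 = f(0.000000, -0.460000) = 0.007800
  k2 = f(0.270000, -0.457894) = 0.051852
  u ← -0.460000 + 0.54·0.051852 = -0.432000
x=0.540000, u=-0.432000:
  k1 = f(0.540000, -0.432000) = 0.075038
  k2 = f(0.810000, -0.411740) = 0.092525
  u ← -0.432000 + 0.54·0.092525 = -0.382036
u(1.08) ≈ -0.3820

-0.3820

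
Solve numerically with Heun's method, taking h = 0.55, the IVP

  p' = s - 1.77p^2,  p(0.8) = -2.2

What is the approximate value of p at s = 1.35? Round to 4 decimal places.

-24.3514

Heun: k1 = f(s_n, p_n); k2 = f(s_n + h, p_n + h·k1); p_{n+1} = p_n + (h/2)·(k1 + k2).
s=0.800000, p=-2.200000:
  k1 = f(0.800000, -2.200000) = -7.766800
  k2 = f(1.350000, -6.471740) = -72.783651
  p ← -2.200000 + (0.55/2)·(-7.766800 + (-72.783651)) = -24.351374
p(1.35) ≈ -24.3514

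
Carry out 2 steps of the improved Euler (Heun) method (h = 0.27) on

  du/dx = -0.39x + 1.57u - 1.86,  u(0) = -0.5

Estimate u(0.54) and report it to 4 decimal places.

-2.7459

Heun: k1 = f(x_n, u_n); k2 = f(x_n + h, u_n + h·k1); u_{n+1} = u_n + (h/2)·(k1 + k2).
x=0.000000, u=-0.500000:
  k1 = f(0.000000, -0.500000) = -2.645000
  k2 = f(0.270000, -1.214150) = -3.871516
  u ← -0.500000 + (0.27/2)·(-2.645000 + (-3.871516)) = -1.379730
x=0.270000, u=-1.379730:
  k1 = f(0.270000, -1.379730) = -4.131475
  k2 = f(0.540000, -2.495228) = -5.988108
  u ← -1.379730 + (0.27/2)·(-4.131475 + (-5.988108)) = -2.745873
u(0.54) ≈ -2.7459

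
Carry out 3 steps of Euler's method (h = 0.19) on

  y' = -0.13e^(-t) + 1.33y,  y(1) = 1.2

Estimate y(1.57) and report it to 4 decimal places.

2.3291

Euler: y_{n+1} = y_n + h·f(t_n, y_n).
t=1.000000, y=1.200000: f=1.548176 → y ← 1.200000 + 0.19·1.548176 = 1.494153
t=1.190000, y=1.494153: f=1.947675 → y ← 1.494153 + 0.19·1.947675 = 1.864212
t=1.380000, y=1.864212: f=2.446696 → y ← 1.864212 + 0.19·2.446696 = 2.329084
y(1.57) ≈ 2.3291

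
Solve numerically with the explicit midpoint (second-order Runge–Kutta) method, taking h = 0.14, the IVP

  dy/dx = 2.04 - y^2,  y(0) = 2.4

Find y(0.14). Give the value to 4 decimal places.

2.0447

Midpoint: k1 = f(x_n, y_n); k2 = f(x_n + h/2, y_n + (h/2)·k1); y_{n+1} = y_n + h·k2.
x=0.000000, y=2.400000:
  k1 = f(0.000000, 2.400000) = -3.720000
  k2 = f(0.070000, 2.139600) = -2.537888
  y ← 2.400000 + 0.14·(-2.537888) = 2.044696
y(0.14) ≈ 2.0447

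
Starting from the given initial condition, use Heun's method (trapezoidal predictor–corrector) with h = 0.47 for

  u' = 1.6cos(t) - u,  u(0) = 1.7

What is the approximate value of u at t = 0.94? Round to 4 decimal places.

1.4391

Heun: k1 = f(t_n, u_n); k2 = f(t_n + h, u_n + h·k1); u_{n+1} = u_n + (h/2)·(k1 + k2).
t=0.000000, u=1.700000:
  k1 = f(0.000000, 1.700000) = -0.100000
  k2 = f(0.470000, 1.653000) = -0.226491
  u ← 1.700000 + (0.47/2)·(-0.100000 + (-0.226491)) = 1.623275
t=0.470000, u=1.623275:
  k1 = f(0.470000, 1.623275) = -0.196765
  k2 = f(0.940000, 1.530795) = -0.587134
  u ← 1.623275 + (0.47/2)·(-0.196765 + (-0.587134)) = 1.439058
u(0.94) ≈ 1.4391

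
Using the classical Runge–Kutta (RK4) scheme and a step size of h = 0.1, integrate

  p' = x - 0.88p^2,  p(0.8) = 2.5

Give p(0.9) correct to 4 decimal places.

2.1199

RK4: k1 = f(x_n, p_n); k2 = f(x_n + h/2, p_n + (h/2)·k1); k3 = f(x_n + h/2, p_n + (h/2)·k2); k4 = f(x_n + h, p_n + h·k3); p_{n+1} = p_n + (h/6)·(k1 + 2k2 + 2k3 + k4).
x=0.800000, p=2.500000:
  k1 = f(0.800000, 2.500000) = -4.700000
  k2 = f(0.850000, 2.265000) = -3.664598
  k3 = f(0.850000, 2.316770) = -3.873333
  k4 = f(0.900000, 2.112667) = -3.027757
  p ← 2.500000 + (0.1/6)·(k1 + 2k2 + 2k3 + k4) = 2.119940
p(0.9) ≈ 2.1199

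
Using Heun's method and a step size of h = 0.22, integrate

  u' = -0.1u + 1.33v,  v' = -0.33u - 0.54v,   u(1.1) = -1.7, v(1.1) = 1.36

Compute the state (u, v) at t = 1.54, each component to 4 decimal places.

-0.8779, 1.2343

Heun on (u,v): k1 = f(t_n, state_n); k2 = f(t_n + h, state_n + h·k1); state_{n+1} = state_n + (h/2)·(k1 + k2).
1.100000: (-1.700000, 1.360000)
  k1 = (1.978800, -0.173400)
  predictor → (-1.264664, 1.321852)
  k2 = (1.884530, -0.296461)
  → (-1.275034, 1.308315)
1.320000: (-1.275034, 1.308315)
  k1 = (1.867563, -0.285729)
  predictor → (-0.864170, 1.245455)
  k2 = (1.742872, -0.387370)
  → (-0.877886, 1.234274)
(u(1.54), v(1.54)) ≈ (-0.8779, 1.2343)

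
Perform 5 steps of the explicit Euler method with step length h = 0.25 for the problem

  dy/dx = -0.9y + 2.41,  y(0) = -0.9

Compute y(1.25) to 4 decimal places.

Euler: y_{n+1} = y_n + h·f(x_n, y_n).
x=0.000000, y=-0.900000: f=3.220000 → y ← -0.900000 + 0.25·3.220000 = -0.095000
x=0.250000, y=-0.095000: f=2.495500 → y ← -0.095000 + 0.25·2.495500 = 0.528875
x=0.500000, y=0.528875: f=1.934013 → y ← 0.528875 + 0.25·1.934013 = 1.012378
x=0.750000, y=1.012378: f=1.498860 → y ← 1.012378 + 0.25·1.498860 = 1.387093
x=1.000000, y=1.387093: f=1.161616 → y ← 1.387093 + 0.25·1.161616 = 1.677497
y(1.25) ≈ 1.6775

1.6775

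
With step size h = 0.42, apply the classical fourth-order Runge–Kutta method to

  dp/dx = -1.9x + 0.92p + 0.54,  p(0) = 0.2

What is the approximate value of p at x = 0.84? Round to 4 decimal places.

0.2355

RK4: k1 = f(x_n, p_n); k2 = f(x_n + h/2, p_n + (h/2)·k1); k3 = f(x_n + h/2, p_n + (h/2)·k2); k4 = f(x_n + h, p_n + h·k3); p_{n+1} = p_n + (h/6)·(k1 + 2k2 + 2k3 + k4).
x=0.000000, p=0.200000:
  k1 = f(0.000000, 0.200000) = 0.724000
  k2 = f(0.210000, 0.352040) = 0.464877
  k3 = f(0.210000, 0.297624) = 0.414814
  k4 = f(0.420000, 0.374222) = 0.086284
  p ← 0.200000 + (0.42/6)·(k1 + 2k2 + 2k3 + k4) = 0.379877
x=0.420000, p=0.379877:
  k1 = f(0.420000, 0.379877) = 0.091487
  k2 = f(0.630000, 0.399089) = -0.289838
  k3 = f(0.630000, 0.319011) = -0.363510
  k4 = f(0.840000, 0.227202) = -0.846974
  p ← 0.379877 + (0.42/6)·(k1 + 2k2 + 2k3 + k4) = 0.235524
p(0.84) ≈ 0.2355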